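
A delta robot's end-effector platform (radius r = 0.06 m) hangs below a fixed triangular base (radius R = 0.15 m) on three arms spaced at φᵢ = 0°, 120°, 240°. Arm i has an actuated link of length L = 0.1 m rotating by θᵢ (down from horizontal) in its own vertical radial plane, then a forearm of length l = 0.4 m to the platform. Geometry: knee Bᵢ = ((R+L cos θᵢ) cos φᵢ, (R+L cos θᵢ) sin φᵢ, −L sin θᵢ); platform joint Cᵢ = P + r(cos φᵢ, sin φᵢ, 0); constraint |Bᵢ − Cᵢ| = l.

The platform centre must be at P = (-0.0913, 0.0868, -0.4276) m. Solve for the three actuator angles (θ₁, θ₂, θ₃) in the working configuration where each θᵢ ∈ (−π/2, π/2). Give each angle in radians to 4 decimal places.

φ1=0.0° → target in arm frame (-0.0913, 0.0868)
  A=0.1813, B=-0.4276, C=(l²−L²−A²−y'²−z²)/(2L)=-0.3662
  θ1 = atan2(B,A) + arccos(C/0.4644) = 1.3094
φ2=120.0° → target in arm frame (0.1208, 0.0357)
  A=-0.0308, B=-0.4276, C=(l²−L²−A²−y'²−z²)/(2L)=-0.1753
  γ=atan2(-0.4276,-0.0308)=-1.6428;  ψ=arccos(-0.4089)=1.9921;  θ2=γ+ψ≈0.3493
arm 3 (φ=240.0°): x'=-0.0295, y'=-0.1225
  e−x'=0.1195;  (l²−L²−(e−x')²−y'²−z²)/2L = -0.3106
  √(A²+B²)=0.4440;  θ3 = -1.2982+2.3457 ≈ 1.0474

θ₁ = 1.3094, θ₂ = 0.3493, θ₃ = 1.0474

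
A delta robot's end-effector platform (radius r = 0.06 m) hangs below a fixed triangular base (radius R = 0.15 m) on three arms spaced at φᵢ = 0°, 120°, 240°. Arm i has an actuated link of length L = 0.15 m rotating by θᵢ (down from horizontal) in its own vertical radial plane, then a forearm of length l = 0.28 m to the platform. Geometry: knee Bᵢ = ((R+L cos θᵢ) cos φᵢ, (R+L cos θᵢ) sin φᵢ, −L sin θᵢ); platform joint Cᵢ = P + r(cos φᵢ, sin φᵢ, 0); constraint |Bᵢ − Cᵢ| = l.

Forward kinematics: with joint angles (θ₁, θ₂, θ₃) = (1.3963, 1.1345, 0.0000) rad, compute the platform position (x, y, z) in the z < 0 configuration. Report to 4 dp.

(-0.1120, -0.1138, -0.2636)

S1 = (0.1160·cos0.0°, 0.1160·sin0.0°, -0.1477) = (0.1160, 0.0000, -0.1477)
φ2=120.0°: virtual centre (-0.0767, 0.1328, -0.1359), radius l
φ3=240.0°: virtual centre (-0.1200, -0.2078, 0.0000), radius l
eliminate P² terms by subtracting sphere 1 from 2 and 3
[-0.3855 0.2657 0.0235]·P = 0.0067;  [-0.4721 -0.4157 0.2954]·P = 0.0223
det = 0.2857;  x = -0.0305+0.3090z,  y = -0.0190+0.3598z
sphere 1 gives Az²+Bz+C=0 with A=1.2249, B=0.1912, C=-0.0347;  B²−4AC=0.2067;  roots -0.2636, 0.1076;  negative root z = -0.2636
x = -0.1120, y = -0.1138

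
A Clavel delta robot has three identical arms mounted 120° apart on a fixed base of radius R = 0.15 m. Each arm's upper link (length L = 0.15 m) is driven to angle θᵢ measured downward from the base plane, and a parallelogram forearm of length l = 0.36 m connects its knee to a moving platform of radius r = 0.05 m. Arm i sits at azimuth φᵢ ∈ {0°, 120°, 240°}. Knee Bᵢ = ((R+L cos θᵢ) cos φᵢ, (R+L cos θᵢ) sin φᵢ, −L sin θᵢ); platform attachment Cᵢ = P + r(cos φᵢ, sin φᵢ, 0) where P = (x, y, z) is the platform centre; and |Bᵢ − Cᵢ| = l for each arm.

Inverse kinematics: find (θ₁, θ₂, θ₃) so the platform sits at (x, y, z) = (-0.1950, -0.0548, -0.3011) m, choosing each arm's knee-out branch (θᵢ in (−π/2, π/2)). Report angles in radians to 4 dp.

φ1=0.0° → target in arm frame (-0.1950, -0.0548)
  e−x'=0.2950;  (l²−L²−(e−x')²−y'²−z²)/2L = -0.2453
  θ1 = atan2(B,A) + arccos(C/0.4215) = 1.3963
arm 2 (φ=120.0°): x'=0.0500, y'=0.1963
  A=0.0500, B=-0.3011, C=(l²−L²−A²−y'²−z²)/(2L)=-0.0819
  θ2 = atan2(B,A) + arccos(C/0.3052) = 0.4362
arm 3 (φ=240.0°): x'=0.1450, y'=-0.1415
  e−x'=-0.0450;  (l²−L²−(e−x')²−y'²−z²)/2L = -0.0187
  θ3 = atan2(B,A) + arccos(C/0.3044) = -0.0869

θ₁ = 1.3963, θ₂ = 0.4362, θ₃ = -0.0869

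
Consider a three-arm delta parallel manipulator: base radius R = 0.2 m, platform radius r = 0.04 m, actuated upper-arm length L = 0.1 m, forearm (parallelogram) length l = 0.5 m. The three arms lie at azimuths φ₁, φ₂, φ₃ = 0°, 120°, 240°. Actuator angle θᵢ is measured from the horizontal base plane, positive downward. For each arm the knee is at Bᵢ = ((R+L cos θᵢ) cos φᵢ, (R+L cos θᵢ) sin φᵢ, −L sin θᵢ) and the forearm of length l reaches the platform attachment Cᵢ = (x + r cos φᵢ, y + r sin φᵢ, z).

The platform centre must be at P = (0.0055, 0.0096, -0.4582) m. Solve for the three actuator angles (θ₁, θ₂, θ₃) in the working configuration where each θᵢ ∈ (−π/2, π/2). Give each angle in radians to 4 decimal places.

θ₁ = 0.2622, θ₂ = 0.2619, θ₃ = 0.3492

φ1=0.0° → target in arm frame (0.0055, 0.0096)
  A=0.1545, B=-0.4582, C=(l²−L²−A²−y'²−z²)/(2L)=0.0305
  γ=atan2(-0.4582,0.1545)=-1.2456;  ψ=arccos(0.0630)=1.5078;  θ1=γ+ψ≈0.2622
φ2=120.0° → target in arm frame (0.0056, -0.0096)
  A=0.1544, B=-0.4582, C=(l²−L²−A²−y'²−z²)/(2L)=0.0306
  √(A²+B²)=0.4835;  θ2 = -1.2457+1.5076 ≈ 0.2619
rotate P by −φ3: (-0.0111, 0.0000, -0.4582)
  A=0.1711, B=-0.4582, C=(l²−L²−A²−y'²−z²)/(2L)=0.0039
  θ3 = atan2(B,A) + arccos(C/0.4891) = 0.3492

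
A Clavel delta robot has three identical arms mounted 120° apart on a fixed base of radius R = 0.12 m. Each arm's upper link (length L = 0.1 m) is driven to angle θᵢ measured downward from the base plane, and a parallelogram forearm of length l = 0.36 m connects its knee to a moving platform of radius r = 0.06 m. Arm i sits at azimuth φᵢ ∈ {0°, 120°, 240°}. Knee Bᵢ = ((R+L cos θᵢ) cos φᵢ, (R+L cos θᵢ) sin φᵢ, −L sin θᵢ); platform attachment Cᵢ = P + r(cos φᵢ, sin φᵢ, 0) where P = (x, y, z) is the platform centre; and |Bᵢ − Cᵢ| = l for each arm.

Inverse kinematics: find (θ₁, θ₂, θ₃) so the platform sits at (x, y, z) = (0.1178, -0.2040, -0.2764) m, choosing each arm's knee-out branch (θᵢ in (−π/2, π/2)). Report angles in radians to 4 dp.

rotate P by −φ1: (0.1178, -0.2040, -0.2764)
  A cos θ + B sin θ = C:  -0.0578·cos θ + -0.2764·sin θ = -0.0088
  γ=atan2(-0.2764,-0.0578)=-1.7769;  ψ=arccos(-0.0311)=1.6019;  θ1=γ+ψ≈-0.1751
arm 2 (φ=120.0°): x'=-0.2356, y'=0.0000
  e−x'=0.2956;  (l²−L²−(e−x')²−y'²−z²)/2L = -0.2208
  θ2 = atan2(B,A) + arccos(C/0.4047) = 1.3960
arm 3 (φ=240.0°): x'=0.1178, y'=0.2040
  e−x'=-0.0578;  (l²−L²−(e−x')²−y'²−z²)/2L = -0.0088
  θ3 = atan2(B,A) + arccos(C/0.2824) = -0.1749

θ₁ = -0.1751, θ₂ = 1.3960, θ₃ = -0.1749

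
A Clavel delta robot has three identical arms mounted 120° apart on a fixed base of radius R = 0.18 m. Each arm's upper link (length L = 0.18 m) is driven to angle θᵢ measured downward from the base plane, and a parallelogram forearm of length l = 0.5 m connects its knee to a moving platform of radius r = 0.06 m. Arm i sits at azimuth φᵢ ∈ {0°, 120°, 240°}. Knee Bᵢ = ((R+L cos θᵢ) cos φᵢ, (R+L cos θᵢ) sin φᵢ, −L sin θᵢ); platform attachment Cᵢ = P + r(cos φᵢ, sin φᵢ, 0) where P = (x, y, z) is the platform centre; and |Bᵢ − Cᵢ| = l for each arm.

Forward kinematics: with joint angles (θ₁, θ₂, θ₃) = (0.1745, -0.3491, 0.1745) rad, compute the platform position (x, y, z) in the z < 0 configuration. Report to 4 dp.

φ1=0.0°: virtual centre (0.2973, 0.0000, -0.0313), radius l
arm 2 at φ=120.0°: e+L cos θ2 = 0.2891;  O2 = (-0.1446, 0.2504, 0.0616)
φ3=240.0°: virtual centre (-0.1486, -0.2574, -0.0313), radius l
|O₂|²−|O₁|² = -0.0019;  |O₃|²−|O₁|² = 0.0000
linear system: -0.8837x+0.5008y = -0.0019−0.1856z; -0.8918x+-0.5149y = 0.0000−0.0000z
Cramer: x(z) = 0.0011+0.1060z;  y(z) = -0.0019-0.1836z
into |P−O₁|² = l²: 1.0450z² + 0.0004z + -0.1613 = 0;  Δ = 0.6743;  z = -0.3931 or 0.3927 → z<0 root = -0.3931
x = -0.0406, y = 0.0703

(-0.0406, 0.0703, -0.3931)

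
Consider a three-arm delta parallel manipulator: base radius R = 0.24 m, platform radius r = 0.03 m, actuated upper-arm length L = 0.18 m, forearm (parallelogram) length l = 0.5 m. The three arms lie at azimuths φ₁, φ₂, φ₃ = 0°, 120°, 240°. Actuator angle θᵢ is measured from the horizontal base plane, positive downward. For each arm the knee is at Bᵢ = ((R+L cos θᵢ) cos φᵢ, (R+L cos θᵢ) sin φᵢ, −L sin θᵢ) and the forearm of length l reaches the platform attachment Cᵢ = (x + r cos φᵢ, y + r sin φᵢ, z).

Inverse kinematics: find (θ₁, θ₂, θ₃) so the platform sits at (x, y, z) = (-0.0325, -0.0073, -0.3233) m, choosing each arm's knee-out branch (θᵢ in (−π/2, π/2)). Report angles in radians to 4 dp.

rotate P by −φ1: (-0.0325, -0.0073, -0.3233)
  A=0.2425, B=-0.3233, C=(l²−L²−A²−y'²−z²)/(2L)=0.1506
  √(A²+B²)=0.4041;  θ1 = -0.9272+1.1889 ≈ 0.2617
φ2=120.0° → target in arm frame (0.0099, 0.0318)
  e−x'=0.2001;  (l²−L²−(e−x')²−y'²−z²)/2L = 0.2001
  √(A²+B²)=0.3802;  θ2 = -1.0166+1.0165 ≈ -0.0001
φ3=240.0° → target in arm frame (0.0226, -0.0245)
  e−x'=0.1874;  (l²−L²−(e−x')²−y'²−z²)/2L = 0.2149
  γ=atan2(-0.3233,0.1874)=-1.0454;  ψ=arccos(0.5749)=0.9583;  θ3=γ+ψ≈-0.0871

θ₁ = 0.2617, θ₂ = -0.0001, θ₃ = -0.0871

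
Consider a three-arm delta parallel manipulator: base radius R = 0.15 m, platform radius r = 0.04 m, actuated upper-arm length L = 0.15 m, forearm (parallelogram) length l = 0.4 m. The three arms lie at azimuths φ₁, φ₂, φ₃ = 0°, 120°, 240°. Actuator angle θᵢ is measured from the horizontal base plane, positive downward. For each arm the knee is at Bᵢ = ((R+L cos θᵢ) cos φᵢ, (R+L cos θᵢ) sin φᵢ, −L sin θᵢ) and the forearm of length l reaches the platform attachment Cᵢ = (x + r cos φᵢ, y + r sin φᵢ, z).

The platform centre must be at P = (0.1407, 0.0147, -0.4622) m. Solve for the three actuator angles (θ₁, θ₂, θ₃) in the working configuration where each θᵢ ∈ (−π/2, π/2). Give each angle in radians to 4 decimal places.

θ₁ = 0.5234, θ₂ = 1.3090, θ₃ = 1.3966

arm 1 (φ=0.0°): x'=0.1407, y'=0.0147
  A cos θ + B sin θ = C:  -0.0307·cos θ + -0.4622·sin θ = -0.2576
  θ1 = atan2(B,A) + arccos(C/0.4632) = 0.5234
rotate P by −φ2: (-0.0576, -0.1292, -0.4622)
  A cos θ + B sin θ = C:  0.1676·cos θ + -0.4622·sin θ = -0.4031
  √(A²+B²)=0.4917;  θ2 = -1.2229+2.5319 ≈ 1.3090
rotate P by −φ3: (-0.0831, 0.1145, -0.4622)
  A=0.1931, B=-0.4622, C=(l²−L²−A²−y'²−z²)/(2L)=-0.4217
  √(A²+B²)=0.5009;  θ3 = -1.1751+2.5716 ≈ 1.3966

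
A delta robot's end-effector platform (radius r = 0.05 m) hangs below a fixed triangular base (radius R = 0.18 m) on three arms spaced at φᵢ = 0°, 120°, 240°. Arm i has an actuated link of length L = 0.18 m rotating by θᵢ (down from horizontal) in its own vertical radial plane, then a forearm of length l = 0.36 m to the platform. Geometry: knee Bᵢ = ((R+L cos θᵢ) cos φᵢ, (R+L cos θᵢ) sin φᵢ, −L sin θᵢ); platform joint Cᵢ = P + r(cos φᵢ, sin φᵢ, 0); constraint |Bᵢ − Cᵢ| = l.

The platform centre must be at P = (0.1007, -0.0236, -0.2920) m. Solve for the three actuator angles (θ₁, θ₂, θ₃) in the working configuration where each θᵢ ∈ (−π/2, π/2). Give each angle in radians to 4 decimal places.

θ₁ = 0.0003, θ₂ = 0.8727, θ₃ = 0.6979

rotate P by −φ1: (0.1007, -0.0236, -0.2920)
  e−x'=0.0293;  (l²−L²−(e−x')²−y'²−z²)/2L = 0.0292
  θ1 = atan2(B,A) + arccos(C/0.2935) = 0.0003
arm 2 (φ=120.0°): x'=-0.0708, y'=-0.0754
  e−x'=0.2008;  (l²−L²−(e−x')²−y'²−z²)/2L = -0.0946
  γ=atan2(-0.2920,0.2008)=-0.9684;  ψ=arccos(-0.2670)=1.8411;  θ2=γ+ψ≈0.8727
φ3=240.0° → target in arm frame (-0.0299, 0.0990)
  A cos θ + B sin θ = C:  0.1599·cos θ + -0.2920·sin θ = -0.0651
  γ=atan2(-0.2920,0.1599)=-1.0698;  ψ=arccos(-0.1956)=1.7676;  θ3=γ+ψ≈0.6979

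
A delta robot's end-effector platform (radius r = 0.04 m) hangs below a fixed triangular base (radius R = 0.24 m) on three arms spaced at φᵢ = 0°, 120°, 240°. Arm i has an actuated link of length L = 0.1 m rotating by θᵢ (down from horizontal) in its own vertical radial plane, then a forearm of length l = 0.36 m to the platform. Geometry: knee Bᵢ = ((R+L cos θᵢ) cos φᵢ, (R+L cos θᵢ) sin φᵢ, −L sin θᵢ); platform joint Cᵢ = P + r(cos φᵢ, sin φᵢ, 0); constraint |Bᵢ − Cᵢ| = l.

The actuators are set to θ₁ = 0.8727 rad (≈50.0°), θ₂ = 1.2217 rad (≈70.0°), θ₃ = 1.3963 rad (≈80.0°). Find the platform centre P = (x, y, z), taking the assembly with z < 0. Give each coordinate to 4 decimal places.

(0.0393, 0.0136, -0.3573)

φ1=0.0°: virtual centre (0.2643, 0.0000, -0.0766), radius l
φ2=120.0°: virtual centre (-0.1171, 0.2028, -0.0940), radius l
centre 3 = (0.2174·cos240.0°, 0.2174·sin240.0°, -0.0985) = (-0.1087, -0.1882, -0.0985)
eliminate P² terms by subtracting sphere 1 from 2 and 3
linear system: -0.7628x+0.4057y = -0.0120−-0.0347z; -0.7459x+-0.3765y = -0.0188−-0.0437z
Cramer: x(z) = 0.0206-0.0523z;  y(z) = 0.0091-0.0127z
quadratic in z: (1.0029)z²+(0.1785)z+(-0.0643)=0, √Δ=0.5382 → z ∈ {-0.3573, 0.1793}; z = -0.3573 (taking z<0)
x = 0.0393, y = 0.0136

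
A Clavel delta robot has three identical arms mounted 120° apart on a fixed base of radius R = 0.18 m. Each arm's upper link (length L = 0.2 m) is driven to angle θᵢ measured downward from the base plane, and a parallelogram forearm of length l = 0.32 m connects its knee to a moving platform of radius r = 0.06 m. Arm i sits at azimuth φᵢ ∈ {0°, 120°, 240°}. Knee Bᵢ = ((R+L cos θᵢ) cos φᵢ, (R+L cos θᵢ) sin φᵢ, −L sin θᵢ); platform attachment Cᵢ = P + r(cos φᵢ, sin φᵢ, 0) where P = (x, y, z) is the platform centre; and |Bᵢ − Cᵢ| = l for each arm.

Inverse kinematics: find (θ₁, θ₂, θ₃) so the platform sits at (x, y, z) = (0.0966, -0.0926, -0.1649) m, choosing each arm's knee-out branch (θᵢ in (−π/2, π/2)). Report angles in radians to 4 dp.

φ1=0.0° → target in arm frame (0.0966, -0.0926)
  A cos θ + B sin θ = C:  0.0234·cos θ + -0.1649·sin θ = 0.0652
  θ1 = atan2(B,A) + arccos(C/0.1666) = -0.2614
arm 2 (φ=120.0°): x'=-0.1285, y'=-0.0374
  A=0.2485, B=-0.1649, C=(l²−L²−A²−y'²−z²)/(2L)=-0.0698
  √(A²+B²)=0.2982;  θ2 = -0.5859+1.8072 ≈ 1.2213
φ3=240.0° → target in arm frame (0.0319, 0.1300)
  e−x'=0.0881;  (l²−L²−(e−x')²−y'²−z²)/2L = 0.0264
  θ3 = atan2(B,A) + arccos(C/0.1870) = 0.3491

θ₁ = -0.2614, θ₂ = 1.2213, θ₃ = 0.3491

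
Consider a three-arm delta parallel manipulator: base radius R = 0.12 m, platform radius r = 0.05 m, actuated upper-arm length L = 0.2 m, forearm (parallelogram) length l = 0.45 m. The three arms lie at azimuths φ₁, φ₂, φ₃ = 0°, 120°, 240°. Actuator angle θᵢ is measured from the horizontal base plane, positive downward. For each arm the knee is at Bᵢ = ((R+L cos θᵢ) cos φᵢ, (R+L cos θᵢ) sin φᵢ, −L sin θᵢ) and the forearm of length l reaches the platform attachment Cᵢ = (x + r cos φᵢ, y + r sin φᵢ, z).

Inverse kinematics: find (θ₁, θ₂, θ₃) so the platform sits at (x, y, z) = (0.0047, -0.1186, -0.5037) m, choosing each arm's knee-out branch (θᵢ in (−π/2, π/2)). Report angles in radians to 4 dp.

φ1=0.0° → target in arm frame (0.0047, -0.1186)
  A=0.0653, B=-0.5037, C=(l²−L²−A²−y'²−z²)/(2L)=-0.2739
  √(A²+B²)=0.5079;  θ1 = -1.4419+2.1403 ≈ 0.6984
arm 2 (φ=120.0°): x'=-0.1051, y'=0.0552
  A cos θ + B sin θ = C:  0.1751·cos θ + -0.5037·sin θ = -0.3123
  √(A²+B²)=0.5333;  θ2 = -1.2363+2.1964 ≈ 0.9601
φ3=240.0° → target in arm frame (0.1004, 0.0634)
  e−x'=-0.0304;  (l²−L²−(e−x')²−y'²−z²)/2L = -0.2404
  √(A²+B²)=0.5046;  θ3 = -1.6310+2.0673 ≈ 0.4363

θ₁ = 0.6984, θ₂ = 0.9601, θ₃ = 0.4363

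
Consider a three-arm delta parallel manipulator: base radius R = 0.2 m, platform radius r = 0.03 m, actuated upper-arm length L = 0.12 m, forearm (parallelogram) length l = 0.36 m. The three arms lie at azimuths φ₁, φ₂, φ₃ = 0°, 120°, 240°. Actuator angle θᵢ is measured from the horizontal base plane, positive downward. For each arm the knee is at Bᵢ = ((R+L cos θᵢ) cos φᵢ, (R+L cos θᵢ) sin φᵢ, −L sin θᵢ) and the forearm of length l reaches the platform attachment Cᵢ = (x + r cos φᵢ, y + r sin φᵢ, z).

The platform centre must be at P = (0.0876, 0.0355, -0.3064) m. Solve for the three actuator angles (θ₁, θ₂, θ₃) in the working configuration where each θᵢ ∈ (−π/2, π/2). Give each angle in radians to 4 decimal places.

θ₁ = 0.0876, θ₂ = 0.7857, θ₃ = 1.1347

arm 1 (φ=0.0°): x'=0.0876, y'=0.0355
  e−x'=0.0824;  (l²−L²−(e−x')²−y'²−z²)/2L = 0.0553
  √(A²+B²)=0.3173;  θ1 = -1.3081+1.3957 ≈ 0.0876
arm 2 (φ=120.0°): x'=-0.0131, y'=-0.0936
  A cos θ + B sin θ = C:  0.1831·cos θ + -0.3064·sin θ = -0.0873
  θ2 = atan2(B,A) + arccos(C/0.3569) = 0.7857
rotate P by −φ3: (-0.0745, 0.0581, -0.3064)
  A=0.2445, B=-0.3064, C=(l²−L²−A²−y'²−z²)/(2L)=-0.1744
  γ=atan2(-0.3064,0.2445)=-0.8972;  ψ=arccos(-0.4449)=2.0319;  θ3=γ+ψ≈1.1347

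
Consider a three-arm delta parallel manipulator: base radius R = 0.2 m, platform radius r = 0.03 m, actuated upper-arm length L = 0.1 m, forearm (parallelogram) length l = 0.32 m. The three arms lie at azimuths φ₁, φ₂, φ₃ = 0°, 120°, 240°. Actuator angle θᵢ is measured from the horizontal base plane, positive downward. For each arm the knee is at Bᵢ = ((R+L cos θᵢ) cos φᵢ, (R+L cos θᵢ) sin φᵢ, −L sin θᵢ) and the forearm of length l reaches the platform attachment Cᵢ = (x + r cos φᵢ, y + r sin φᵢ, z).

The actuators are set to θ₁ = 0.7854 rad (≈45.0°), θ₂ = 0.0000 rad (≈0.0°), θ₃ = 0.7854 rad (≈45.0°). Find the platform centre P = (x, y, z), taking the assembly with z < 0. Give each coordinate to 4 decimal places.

O1 = (0.2407·cos0.0°, 0.2407·sin0.0°, -0.0707) = (0.2407, 0.0000, -0.0707)
O2 = (0.2700·cos120.0°, 0.2700·sin120.0°, 0.0000) = (-0.1350, 0.2338, 0.0000)
φ3=240.0°: virtual centre (-0.1204, -0.2085, -0.0707), radius l
subtract pairs → two planes through P
linear system: -0.7514x+0.4677y = 0.0100−0.1414z; -0.7221x+-0.4169y = 0.0000−0.0000z
Cramer: x(z) = -0.0064+0.0906z;  y(z) = 0.0110-0.1569z
into |P−O₁|² = l²: 1.0328z² + 0.0932z + -0.0362 = 0;  Δ = 0.1583;  z = -0.2378 or 0.1475 → z<0 root = -0.2378
x = -0.0279, y = 0.0483

(-0.0279, 0.0483, -0.2378)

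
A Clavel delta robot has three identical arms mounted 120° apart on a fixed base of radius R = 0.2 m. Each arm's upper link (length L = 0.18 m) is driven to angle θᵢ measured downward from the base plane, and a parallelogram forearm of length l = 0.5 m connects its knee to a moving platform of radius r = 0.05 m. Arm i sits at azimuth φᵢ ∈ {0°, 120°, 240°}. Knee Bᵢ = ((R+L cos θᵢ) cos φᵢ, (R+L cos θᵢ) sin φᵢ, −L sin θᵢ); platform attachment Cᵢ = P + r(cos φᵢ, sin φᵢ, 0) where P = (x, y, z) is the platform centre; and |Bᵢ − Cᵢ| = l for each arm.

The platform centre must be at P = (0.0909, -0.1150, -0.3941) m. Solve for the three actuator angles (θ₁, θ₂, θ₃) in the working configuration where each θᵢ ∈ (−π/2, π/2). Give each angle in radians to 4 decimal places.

θ₁ = -0.1744, θ₂ = 0.7854, θ₃ = -0.0002

rotate P by −φ1: (0.0909, -0.1150, -0.3941)
  A=0.0591, B=-0.3941, C=(l²−L²−A²−y'²−z²)/(2L)=0.1266
  √(A²+B²)=0.3985;  θ1 = -1.4219+1.2476 ≈ -0.1744
rotate P by −φ2: (-0.1450, -0.0212, -0.3941)
  A cos θ + B sin θ = C:  0.2950·cos θ + -0.3941·sin θ = -0.0700
  γ=atan2(-0.3941,0.2950)=-0.9282;  ψ=arccos(-0.1423)=1.7136;  θ2=γ+ψ≈0.7854
rotate P by −φ3: (0.0541, 0.1362, -0.3941)
  A=0.0959, B=-0.3941, C=(l²−L²−A²−y'²−z²)/(2L)=0.0959
  θ3 = atan2(B,A) + arccos(C/0.4056) = -0.0002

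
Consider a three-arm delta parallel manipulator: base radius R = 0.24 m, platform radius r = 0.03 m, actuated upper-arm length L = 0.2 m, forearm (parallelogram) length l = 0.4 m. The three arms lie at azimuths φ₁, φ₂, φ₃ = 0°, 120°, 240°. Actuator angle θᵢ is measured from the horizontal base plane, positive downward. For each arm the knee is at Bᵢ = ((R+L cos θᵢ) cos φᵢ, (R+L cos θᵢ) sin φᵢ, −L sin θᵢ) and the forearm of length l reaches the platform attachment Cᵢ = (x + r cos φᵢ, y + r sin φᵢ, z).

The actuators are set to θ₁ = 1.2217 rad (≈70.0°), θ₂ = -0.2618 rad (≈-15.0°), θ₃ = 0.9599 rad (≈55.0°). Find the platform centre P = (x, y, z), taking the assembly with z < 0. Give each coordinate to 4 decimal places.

arm 1 at φ=0.0°: ρ1 = 0.2784;  O1 = (0.2784, 0.0000, -0.1879)
O2 = (0.4032·cos120.0°, 0.4032·sin120.0°, 0.0518) = (-0.2016, 0.3492, 0.0518)
O3 = (0.3247·cos240.0°, 0.3247·sin240.0°, -0.1638) = (-0.1624, -0.2812, -0.1638)
eliminate P² terms by subtracting sphere 1 from 2 and 3
[-0.9600 0.6983 0.4794]·P = 0.0524;  [-0.8815 -0.5624 0.0482]·P = 0.0195
det = 1.1555;  x = -0.0373+0.2625z,  y = 0.0238+-0.3257z
into |P−O₁|² = l²: 1.1750z² + 0.1946z + -0.0245 = 0;  Δ = 0.1529;  z = -0.2492 or 0.0835 → z<0 root = -0.2492
x = -0.1027, y = 0.1050

(-0.1027, 0.1050, -0.2492)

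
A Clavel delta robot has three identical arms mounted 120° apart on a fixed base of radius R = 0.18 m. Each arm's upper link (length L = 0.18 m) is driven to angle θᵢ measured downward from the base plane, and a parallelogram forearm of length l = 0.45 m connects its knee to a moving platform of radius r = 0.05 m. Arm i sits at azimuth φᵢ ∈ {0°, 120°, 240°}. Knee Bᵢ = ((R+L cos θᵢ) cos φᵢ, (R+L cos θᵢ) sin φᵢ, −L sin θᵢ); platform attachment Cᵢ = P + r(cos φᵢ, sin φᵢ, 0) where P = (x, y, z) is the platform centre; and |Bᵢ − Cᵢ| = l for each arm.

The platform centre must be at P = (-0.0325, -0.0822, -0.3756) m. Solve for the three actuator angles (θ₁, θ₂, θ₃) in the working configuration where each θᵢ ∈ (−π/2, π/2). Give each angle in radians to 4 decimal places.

rotate P by −φ1: (-0.0325, -0.0822, -0.3756)
  A cos θ + B sin θ = C:  0.1625·cos θ + -0.3756·sin θ = -0.0115
  √(A²+B²)=0.4092;  θ1 = -1.1625+1.5989 ≈ 0.4364
arm 2 (φ=120.0°): x'=-0.0549, y'=0.0692
  A=0.1849, B=-0.3756, C=(l²−L²−A²−y'²−z²)/(2L)=-0.0277
  θ2 = atan2(B,A) + arccos(C/0.4187) = 0.5237
rotate P by −φ3: (0.0874, 0.0130, -0.3756)
  e−x'=0.0426;  (l²−L²−(e−x')²−y'²−z²)/2L = 0.0751
  θ3 = atan2(B,A) + arccos(C/0.3780) = -0.0872

θ₁ = 0.4364, θ₂ = 0.5237, θ₃ = -0.0872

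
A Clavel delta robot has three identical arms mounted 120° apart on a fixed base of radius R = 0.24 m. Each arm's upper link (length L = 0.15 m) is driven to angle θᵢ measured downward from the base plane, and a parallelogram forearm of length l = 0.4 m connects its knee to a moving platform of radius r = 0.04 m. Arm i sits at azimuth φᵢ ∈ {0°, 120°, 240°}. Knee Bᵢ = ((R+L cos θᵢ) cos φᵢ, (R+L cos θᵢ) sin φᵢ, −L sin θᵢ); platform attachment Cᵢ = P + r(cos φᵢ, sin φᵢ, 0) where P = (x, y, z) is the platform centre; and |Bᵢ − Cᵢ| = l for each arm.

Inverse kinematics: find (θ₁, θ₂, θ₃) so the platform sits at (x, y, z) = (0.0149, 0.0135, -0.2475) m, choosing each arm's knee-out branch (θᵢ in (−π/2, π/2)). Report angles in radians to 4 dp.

θ₁ = 0.1745, θ₂ = 0.2615, θ₃ = 0.4365

φ1=0.0° → target in arm frame (0.0149, 0.0135)
  A=0.1851, B=-0.2475, C=(l²−L²−A²−y'²−z²)/(2L)=0.1393
  θ1 = atan2(B,A) + arccos(C/0.3091) = 0.1745
rotate P by −φ2: (0.0042, -0.0197, -0.2475)
  e−x'=0.1958;  (l²−L²−(e−x')²−y'²−z²)/2L = 0.1251
  √(A²+B²)=0.3156;  θ2 = -0.9016+1.1631 ≈ 0.2615
rotate P by −φ3: (-0.0191, 0.0062, -0.2475)
  A=0.2191, B=-0.2475, C=(l²−L²−A²−y'²−z²)/(2L)=0.0939
  √(A²+B²)=0.3306;  θ3 = -0.8461+1.2826 ≈ 0.4365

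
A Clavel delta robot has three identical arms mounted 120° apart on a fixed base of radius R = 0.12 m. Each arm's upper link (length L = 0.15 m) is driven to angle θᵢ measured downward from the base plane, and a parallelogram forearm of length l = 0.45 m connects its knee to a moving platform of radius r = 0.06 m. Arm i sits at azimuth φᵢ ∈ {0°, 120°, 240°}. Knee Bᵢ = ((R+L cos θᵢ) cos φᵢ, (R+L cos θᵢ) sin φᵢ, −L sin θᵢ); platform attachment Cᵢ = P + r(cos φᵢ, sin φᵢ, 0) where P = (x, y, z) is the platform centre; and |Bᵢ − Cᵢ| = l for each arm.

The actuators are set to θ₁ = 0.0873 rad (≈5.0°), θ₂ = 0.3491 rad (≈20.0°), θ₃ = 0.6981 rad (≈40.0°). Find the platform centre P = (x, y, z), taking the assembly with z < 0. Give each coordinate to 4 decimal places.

(0.0956, 0.0700, -0.4428)

arm 1 at φ=0.0°: (R−r)+L cos θ1 = 0.2094;  centre 1 = (0.2094, 0.0000, -0.0131)
centre 2 = (0.2010·cos120.0°, 0.2010·sin120.0°, -0.0513) = (-0.1005, 0.1740, -0.0513)
centre 3 = (0.1749·cos240.0°, 0.1749·sin240.0°, -0.0964) = (-0.0875, -0.1515, -0.0964)
eliminate P² terms by subtracting sphere 1 from 2 and 3
[-0.6198 0.3481 -0.0765]·P = -0.0010;  [-0.5938 -0.3030 -0.1667]·P = -0.0041
det = 0.3944;  x = 0.0044+-0.2058z,  y = 0.0050+-0.1468z
sphere 1 gives Az²+Bz+C=0 with A=1.0639, B=0.1091, C=-0.1603;  B²−4AC=0.6940;  roots -0.4428, 0.3403;  negative root z = -0.4428
x = 0.0956, y = 0.0700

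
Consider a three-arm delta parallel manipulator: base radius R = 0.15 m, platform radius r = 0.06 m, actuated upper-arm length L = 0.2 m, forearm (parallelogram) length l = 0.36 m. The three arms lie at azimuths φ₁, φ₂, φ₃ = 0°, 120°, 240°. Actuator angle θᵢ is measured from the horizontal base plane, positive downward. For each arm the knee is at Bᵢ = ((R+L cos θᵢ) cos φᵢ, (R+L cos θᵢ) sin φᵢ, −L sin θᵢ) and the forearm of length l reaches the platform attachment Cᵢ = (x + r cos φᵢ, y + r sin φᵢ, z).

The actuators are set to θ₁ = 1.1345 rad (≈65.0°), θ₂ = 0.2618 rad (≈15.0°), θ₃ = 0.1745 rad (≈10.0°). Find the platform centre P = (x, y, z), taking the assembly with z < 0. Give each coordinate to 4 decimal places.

(-0.1637, -0.0106, -0.3041)

S1 = (0.1745·cos0.0°, 0.1745·sin0.0°, -0.1813) = (0.1745, 0.0000, -0.1813)
φ2=120.0°: virtual centre (-0.1416, 0.2452, -0.0518), radius l
arm 3 at φ=240.0°: ρ3 = 0.2870;  S3 = (-0.1435, -0.2485, -0.0347)
eliminate P² terms by subtracting sphere 1 from 2 and 3
plane₁₂: -0.6322x+0.4905y+0.2590z = 0.0196
Cramer: x(z) = -0.0314+0.4352z;  y(z) = -0.0006+0.0328z
quadratic in z: (1.1904)z²+(0.1833)z+(-0.0543)=0, √Δ=0.5407 → z ∈ {-0.3041, 0.1501}; z = -0.3041 (taking z<0)
x = -0.1637, y = -0.0106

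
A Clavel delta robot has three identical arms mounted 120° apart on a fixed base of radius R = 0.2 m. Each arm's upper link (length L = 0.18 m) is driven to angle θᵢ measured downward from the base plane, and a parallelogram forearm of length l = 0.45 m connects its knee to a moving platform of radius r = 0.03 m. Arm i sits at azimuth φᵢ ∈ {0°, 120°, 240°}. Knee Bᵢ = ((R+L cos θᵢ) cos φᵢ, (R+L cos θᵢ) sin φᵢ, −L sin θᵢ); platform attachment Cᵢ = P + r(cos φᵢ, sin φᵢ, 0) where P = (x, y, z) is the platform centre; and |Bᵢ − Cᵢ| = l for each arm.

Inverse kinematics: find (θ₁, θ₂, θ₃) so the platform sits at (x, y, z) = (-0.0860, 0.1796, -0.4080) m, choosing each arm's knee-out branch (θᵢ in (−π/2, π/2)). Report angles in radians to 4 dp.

θ₁ = 1.1344, θ₂ = -0.0874, θ₃ = 1.2214

rotate P by −φ1: (-0.0860, 0.1796, -0.4080)
  A=0.2560, B=-0.4080, C=(l²−L²−A²−y'²−z²)/(2L)=-0.2615
  √(A²+B²)=0.4817;  θ1 = -1.0104+2.1448 ≈ 1.1344
φ2=120.0° → target in arm frame (0.1985, -0.0153)
  A=-0.0285, B=-0.4080, C=(l²−L²−A²−y'²−z²)/(2L)=0.0072
  θ2 = atan2(B,A) + arccos(C/0.4090) = -0.0874
φ3=240.0° → target in arm frame (-0.1125, -0.1643)
  A cos θ + B sin θ = C:  0.2825·cos θ + -0.4080·sin θ = -0.2866
  γ=atan2(-0.4080,0.2825)=-0.9651;  ψ=arccos(-0.5775)=2.1865;  θ3=γ+ψ≈1.2214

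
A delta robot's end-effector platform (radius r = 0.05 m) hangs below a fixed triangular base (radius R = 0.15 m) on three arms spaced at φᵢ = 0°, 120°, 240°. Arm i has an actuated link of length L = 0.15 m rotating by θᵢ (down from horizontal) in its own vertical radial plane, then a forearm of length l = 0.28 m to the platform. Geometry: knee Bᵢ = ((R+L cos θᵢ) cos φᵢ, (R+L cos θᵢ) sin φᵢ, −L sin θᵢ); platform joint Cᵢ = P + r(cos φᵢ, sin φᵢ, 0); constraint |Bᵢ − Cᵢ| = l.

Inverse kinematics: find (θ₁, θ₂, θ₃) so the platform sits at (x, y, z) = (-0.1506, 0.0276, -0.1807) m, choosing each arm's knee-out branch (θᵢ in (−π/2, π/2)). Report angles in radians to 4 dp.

θ₁ = 1.3961, θ₂ = -0.1745, θ₃ = 0.2612

arm 1 (φ=0.0°): x'=-0.1506, y'=0.0276
  A=0.2506, B=-0.1807, C=(l²−L²−A²−y'²−z²)/(2L)=-0.1344
  γ=atan2(-0.1807,0.2506)=-0.6247;  ψ=arccos(-0.4350)=2.0208;  θ1=γ+ψ≈1.3961
φ2=120.0° → target in arm frame (0.0992, 0.1166)
  A=0.0008, B=-0.1807, C=(l²−L²−A²−y'²−z²)/(2L)=0.0322
  θ2 = atan2(B,A) + arccos(C/0.1807) = -0.1745
rotate P by −φ3: (0.0514, -0.1442, -0.1807)
  e−x'=0.0486;  (l²−L²−(e−x')²−y'²−z²)/2L = 0.0003
  θ3 = atan2(B,A) + arccos(C/0.1871) = 0.2612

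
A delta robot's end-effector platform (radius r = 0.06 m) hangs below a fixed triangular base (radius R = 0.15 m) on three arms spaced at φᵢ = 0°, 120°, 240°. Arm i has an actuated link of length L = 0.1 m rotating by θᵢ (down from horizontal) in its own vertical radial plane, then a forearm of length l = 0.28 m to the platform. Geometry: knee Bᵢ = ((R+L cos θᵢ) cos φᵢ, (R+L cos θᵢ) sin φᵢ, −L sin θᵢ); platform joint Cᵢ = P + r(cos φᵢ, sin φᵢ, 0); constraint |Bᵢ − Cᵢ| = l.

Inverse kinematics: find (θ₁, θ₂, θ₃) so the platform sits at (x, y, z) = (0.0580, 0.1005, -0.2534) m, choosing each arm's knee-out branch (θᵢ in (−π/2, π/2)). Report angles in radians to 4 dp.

arm 1 (φ=0.0°): x'=0.0580, y'=0.1005
  A=0.0320, B=-0.2534, C=(l²−L²−A²−y'²−z²)/(2L)=-0.0347
  √(A²+B²)=0.2554;  θ1 = -1.4452+1.7070 ≈ 0.2618
arm 2 (φ=120.0°): x'=0.0580, y'=-0.1005
  e−x'=0.0320;  (l²−L²−(e−x')²−y'²−z²)/2L = -0.0346
  θ2 = atan2(B,A) + arccos(C/0.2554) = 0.2616
arm 3 (φ=240.0°): x'=-0.1160, y'=0.0000
  e−x'=0.2060;  (l²−L²−(e−x')²−y'²−z²)/2L = -0.1913
  √(A²+B²)=0.3266;  θ3 = -0.8881+2.1966 ≈ 1.3085

θ₁ = 0.2618, θ₂ = 0.2616, θ₃ = 1.3085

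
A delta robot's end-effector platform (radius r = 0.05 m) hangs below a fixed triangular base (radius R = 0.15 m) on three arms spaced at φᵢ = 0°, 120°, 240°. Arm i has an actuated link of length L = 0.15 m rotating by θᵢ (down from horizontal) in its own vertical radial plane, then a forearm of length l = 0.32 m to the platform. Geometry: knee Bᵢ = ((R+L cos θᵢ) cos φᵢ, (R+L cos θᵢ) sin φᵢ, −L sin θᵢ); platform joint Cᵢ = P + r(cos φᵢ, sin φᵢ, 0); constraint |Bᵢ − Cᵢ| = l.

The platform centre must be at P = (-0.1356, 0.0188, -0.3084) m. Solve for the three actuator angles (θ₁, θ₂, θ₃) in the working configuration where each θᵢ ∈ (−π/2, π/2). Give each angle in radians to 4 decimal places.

rotate P by −φ1: (-0.1356, 0.0188, -0.3084)
  A cos θ + B sin θ = C:  0.2356·cos θ + -0.3084·sin θ = -0.2369
  √(A²+B²)=0.3881;  θ1 = -0.9184+2.2274 ≈ 1.3090
arm 2 (φ=120.0°): x'=0.0841, y'=0.1080
  e−x'=0.0159;  (l²−L²−(e−x')²−y'²−z²)/2L = -0.0905
  √(A²+B²)=0.3088;  θ2 = -1.5192+1.8681 ≈ 0.3488
arm 3 (φ=240.0°): x'=0.0515, y'=-0.1268
  A=0.0485, B=-0.3084, C=(l²−L²−A²−y'²−z²)/(2L)=-0.1122
  θ3 = atan2(B,A) + arccos(C/0.3122) = 0.5234

θ₁ = 1.3090, θ₂ = 0.3488, θ₃ = 0.5234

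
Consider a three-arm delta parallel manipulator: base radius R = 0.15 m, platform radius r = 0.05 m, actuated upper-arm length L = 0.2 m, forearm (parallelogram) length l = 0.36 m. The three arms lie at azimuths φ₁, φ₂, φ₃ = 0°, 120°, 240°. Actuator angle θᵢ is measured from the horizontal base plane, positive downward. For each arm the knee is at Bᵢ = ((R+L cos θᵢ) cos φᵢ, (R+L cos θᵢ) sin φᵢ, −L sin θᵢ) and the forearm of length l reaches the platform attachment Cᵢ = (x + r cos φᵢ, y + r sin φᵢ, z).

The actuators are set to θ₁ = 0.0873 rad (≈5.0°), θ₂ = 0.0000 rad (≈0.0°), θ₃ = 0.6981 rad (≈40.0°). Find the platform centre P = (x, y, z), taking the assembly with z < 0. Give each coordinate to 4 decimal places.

φ1=0.0°: virtual centre (0.2992, 0.0000, -0.0174), radius l
O2 = (0.3000·cos120.0°, 0.3000·sin120.0°, 0.0000) = (-0.1500, 0.2598, 0.0000)
arm 3 at φ=240.0°: e+L cos θ3 = 0.2532;  O3 = (-0.1266, -0.2193, -0.1286)
|O₂|²−|O₁|² = 0.0002;  |O₃|²−|O₁|² = -0.0092
linear system: -0.8985x+0.5196y = 0.0002−0.0349z; -0.8517x+-0.4386y = -0.0092−-0.2222z
det = 0.8366;  x = 0.0056+-0.1197z,  y = 0.0100+-0.2742z
sphere 1 gives Az²+Bz+C=0 with A=1.0895, B=0.0997, C=-0.0430;  B²−4AC=0.1973;  roots -0.2496, 0.1581;  negative root z = -0.2496
x = 0.0355, y = 0.0785

(0.0355, 0.0785, -0.2496)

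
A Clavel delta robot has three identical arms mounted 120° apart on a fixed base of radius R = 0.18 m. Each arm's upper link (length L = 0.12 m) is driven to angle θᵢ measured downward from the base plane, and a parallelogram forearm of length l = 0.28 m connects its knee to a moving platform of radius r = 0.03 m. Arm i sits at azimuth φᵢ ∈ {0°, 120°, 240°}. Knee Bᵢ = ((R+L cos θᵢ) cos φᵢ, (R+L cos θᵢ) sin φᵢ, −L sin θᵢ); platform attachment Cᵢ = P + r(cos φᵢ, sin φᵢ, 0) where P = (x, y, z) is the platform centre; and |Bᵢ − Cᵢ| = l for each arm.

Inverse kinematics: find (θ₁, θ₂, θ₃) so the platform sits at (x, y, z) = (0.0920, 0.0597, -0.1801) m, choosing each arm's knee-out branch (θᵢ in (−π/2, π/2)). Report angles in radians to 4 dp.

φ1=0.0° → target in arm frame (0.0920, 0.0597)
  A cos θ + B sin θ = C:  0.0580·cos θ + -0.1801·sin θ = 0.1026
  √(A²+B²)=0.1892;  θ1 = -1.2592+0.9974 ≈ -0.2619
rotate P by −φ2: (0.0057, -0.1095, -0.1801)
  A cos θ + B sin θ = C:  0.1443·cos θ + -0.1801·sin θ = -0.0052
  γ=atan2(-0.1801,0.1443)=-0.8953;  ψ=arccos(-0.0226)=1.5934;  θ2=γ+ψ≈0.6981
rotate P by −φ3: (-0.0977, 0.0498, -0.1801)
  e−x'=0.2477;  (l²−L²−(e−x')²−y'²−z²)/2L = -0.1345
  θ3 = atan2(B,A) + arccos(C/0.3063) = 1.3967

θ₁ = -0.2619, θ₂ = 0.6981, θ₃ = 1.3967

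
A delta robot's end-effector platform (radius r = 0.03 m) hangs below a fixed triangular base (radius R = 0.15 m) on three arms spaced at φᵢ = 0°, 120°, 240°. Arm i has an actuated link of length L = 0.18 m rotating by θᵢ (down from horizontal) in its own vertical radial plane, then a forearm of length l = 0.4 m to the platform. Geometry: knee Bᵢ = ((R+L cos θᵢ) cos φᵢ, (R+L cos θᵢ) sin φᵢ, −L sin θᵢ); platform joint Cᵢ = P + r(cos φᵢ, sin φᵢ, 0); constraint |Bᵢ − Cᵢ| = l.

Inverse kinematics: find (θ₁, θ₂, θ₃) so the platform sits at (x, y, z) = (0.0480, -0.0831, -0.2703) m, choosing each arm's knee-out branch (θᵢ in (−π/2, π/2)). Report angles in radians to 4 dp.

θ₁ = -0.1748, θ₂ = 0.6107, θ₃ = -0.1746

rotate P by −φ1: (0.0480, -0.0831, -0.2703)
  e−x'=0.0720;  (l²−L²−(e−x')²−y'²−z²)/2L = 0.1179
  θ1 = atan2(B,A) + arccos(C/0.2797) = -0.1748
arm 2 (φ=120.0°): x'=-0.0960, y'=0.0000
  A cos θ + B sin θ = C:  0.2160·cos θ + -0.2703·sin θ = 0.0219
  γ=atan2(-0.2703,0.2160)=-0.8967;  ψ=arccos(0.0634)=1.5074;  θ2=γ+ψ≈0.6107
rotate P by −φ3: (0.0480, 0.0831, -0.2703)
  A=0.0720, B=-0.2703, C=(l²−L²−A²−y'²−z²)/(2L)=0.1179
  √(A²+B²)=0.2797;  θ3 = -1.3104+1.1358 ≈ -0.1746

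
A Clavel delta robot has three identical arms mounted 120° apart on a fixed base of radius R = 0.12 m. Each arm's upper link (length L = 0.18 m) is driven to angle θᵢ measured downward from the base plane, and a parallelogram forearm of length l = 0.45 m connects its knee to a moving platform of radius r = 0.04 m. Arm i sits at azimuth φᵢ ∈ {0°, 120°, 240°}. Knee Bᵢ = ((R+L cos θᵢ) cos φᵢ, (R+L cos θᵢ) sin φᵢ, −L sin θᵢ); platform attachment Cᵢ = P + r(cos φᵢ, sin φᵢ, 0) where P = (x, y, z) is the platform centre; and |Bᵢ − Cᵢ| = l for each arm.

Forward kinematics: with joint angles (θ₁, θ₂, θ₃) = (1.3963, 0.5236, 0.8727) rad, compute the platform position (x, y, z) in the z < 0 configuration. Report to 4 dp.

φ1=0.0°: virtual centre (0.1113, 0.0000, -0.1773), radius l
φ2=120.0°: virtual centre (-0.1179, 0.2043, -0.0900), radius l
arm 3 at φ=240.0°: (R−r)+L cos θ3 = 0.1957;  centre 3 = (-0.0978, -0.1695, -0.1379)
|centre ₂|²−|centre ₁|² = 0.0199;  |centre ₃|²−|centre ₁|² = 0.0135
plane₁₂: -0.4584x+0.4086y+0.1745z = 0.0199
Cramer: x(z) = -0.0376+0.2800z;  y(z) = 0.0066-0.1131z
quadratic in z: (1.0912)z²+(0.2697)z+(-0.1489)=0, √Δ=0.8500 → z ∈ {-0.5131, 0.2659}; z = -0.5131 (taking z<0)
x = -0.1813, y = 0.0646

(-0.1813, 0.0646, -0.5131)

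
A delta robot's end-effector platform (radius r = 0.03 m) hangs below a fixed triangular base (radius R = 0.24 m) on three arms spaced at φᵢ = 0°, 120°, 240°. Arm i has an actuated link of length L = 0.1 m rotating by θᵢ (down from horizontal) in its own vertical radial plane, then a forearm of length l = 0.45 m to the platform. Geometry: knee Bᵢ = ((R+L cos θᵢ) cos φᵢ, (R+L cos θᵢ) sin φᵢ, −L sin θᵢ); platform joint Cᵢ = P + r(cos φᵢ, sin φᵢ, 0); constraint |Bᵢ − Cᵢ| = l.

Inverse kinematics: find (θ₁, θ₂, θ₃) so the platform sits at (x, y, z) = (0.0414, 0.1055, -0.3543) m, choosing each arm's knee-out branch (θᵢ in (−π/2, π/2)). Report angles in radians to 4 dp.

θ₁ = 0.0873, θ₂ = -0.1739, θ₃ = 1.1349

rotate P by −φ1: (0.0414, 0.1055, -0.3543)
  A=0.1686, B=-0.3543, C=(l²−L²−A²−y'²−z²)/(2L)=0.1371
  θ1 = atan2(B,A) + arccos(C/0.3924) = 0.0873
rotate P by −φ2: (0.0707, -0.0886, -0.3543)
  A=0.1393, B=-0.3543, C=(l²−L²−A²−y'²−z²)/(2L)=0.1985
  √(A²+B²)=0.3807;  θ2 = -1.1961+1.0222 ≈ -0.1739
arm 3 (φ=240.0°): x'=-0.1121, y'=-0.0169
  A cos θ + B sin θ = C:  0.3221·cos θ + -0.3543·sin θ = -0.1852
  √(A²+B²)=0.4788;  θ3 = -0.8330+1.9680 ≈ 1.1349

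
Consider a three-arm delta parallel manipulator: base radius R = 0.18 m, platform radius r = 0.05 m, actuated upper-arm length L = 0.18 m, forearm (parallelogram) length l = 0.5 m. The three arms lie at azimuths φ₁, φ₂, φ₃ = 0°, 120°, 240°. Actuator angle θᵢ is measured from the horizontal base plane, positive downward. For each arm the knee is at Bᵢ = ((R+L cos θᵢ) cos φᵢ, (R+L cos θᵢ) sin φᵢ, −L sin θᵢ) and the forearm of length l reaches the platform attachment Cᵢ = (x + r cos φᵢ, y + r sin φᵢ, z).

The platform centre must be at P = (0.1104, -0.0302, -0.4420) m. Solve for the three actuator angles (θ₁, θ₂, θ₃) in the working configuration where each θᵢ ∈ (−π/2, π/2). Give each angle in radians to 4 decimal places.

arm 1 (φ=0.0°): x'=0.1104, y'=-0.0302
  e−x'=0.0196;  (l²−L²−(e−x')²−y'²−z²)/2L = 0.0582
  √(A²+B²)=0.4424;  θ1 = -1.5265+1.4389 ≈ -0.0875
φ2=120.0° → target in arm frame (-0.0814, -0.0805)
  A cos θ + B sin θ = C:  0.2114·cos θ + -0.4420·sin θ = -0.0803
  √(A²+B²)=0.4899;  θ2 = -1.1248+1.7355 ≈ 0.6107
rotate P by −φ3: (-0.0290, 0.1107, -0.4420)
  A=0.1590, B=-0.4420, C=(l²−L²−A²−y'²−z²)/(2L)=-0.0425
  θ3 = atan2(B,A) + arccos(C/0.4697) = 0.4361

θ₁ = -0.0875, θ₂ = 0.6107, θ₃ = 0.4361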